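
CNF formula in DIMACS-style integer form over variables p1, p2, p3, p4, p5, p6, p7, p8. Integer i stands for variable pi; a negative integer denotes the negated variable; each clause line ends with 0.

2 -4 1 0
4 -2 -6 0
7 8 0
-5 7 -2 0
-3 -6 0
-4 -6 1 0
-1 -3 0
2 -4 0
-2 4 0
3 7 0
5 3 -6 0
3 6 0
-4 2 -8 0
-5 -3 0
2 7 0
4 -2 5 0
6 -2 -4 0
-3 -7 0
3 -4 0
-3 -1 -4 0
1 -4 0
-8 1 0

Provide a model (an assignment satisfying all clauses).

p1 = T  p2 = F  p3 = F  p4 = F  p5 = T  p6 = T  p7 = T  p8 = T

Set p1 = True and propagate.
  then p3 is forced to False.
  then p7 is forced to True.
  then p6 is forced to True.
  then p5 is forced to True.
  then p4 is forced to False.
  then p2 is forced to False.
p8 is now unconstrained; take p8 = True.
Every clause has at least one true literal under this assignment.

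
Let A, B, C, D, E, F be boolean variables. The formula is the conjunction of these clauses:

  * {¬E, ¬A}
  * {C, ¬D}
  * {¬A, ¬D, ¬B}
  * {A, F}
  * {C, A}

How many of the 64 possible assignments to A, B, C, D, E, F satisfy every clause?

18

Case analysis on A and C:
  A=1, C=1: F free; 3 ways for (B,D,E) × 2^1 = 6.
  A=1, C=0: remaining (B,D,E,F) ∈ {(0,0,0,0); (0,0,0,1); (1,0,0,0); (1,0,0,1)} — 4.
  A=0, C=1: forces F=1; B, D, E free → 2^3 = 8.
  A=0, C=0: a clause becomes empty — 0.
Total: 6 + 4 + 8 + 0 = 18.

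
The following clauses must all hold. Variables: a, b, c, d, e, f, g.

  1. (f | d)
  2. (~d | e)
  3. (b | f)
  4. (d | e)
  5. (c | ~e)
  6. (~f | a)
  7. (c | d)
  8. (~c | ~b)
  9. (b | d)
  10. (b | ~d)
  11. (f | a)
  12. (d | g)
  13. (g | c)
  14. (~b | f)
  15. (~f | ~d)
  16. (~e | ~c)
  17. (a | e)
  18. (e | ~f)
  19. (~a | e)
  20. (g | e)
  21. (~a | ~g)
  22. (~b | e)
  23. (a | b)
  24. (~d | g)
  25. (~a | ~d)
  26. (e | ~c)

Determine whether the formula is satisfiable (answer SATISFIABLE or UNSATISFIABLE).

UNSATISFIABLE

d = True:
  propagation gives e=True, c=True; an empty clause results — contradiction.
d = False:
  propagation gives f=True, e=True, c=True; an empty clause results — contradiction.
Every branch closes, so no satisfying assignment exists.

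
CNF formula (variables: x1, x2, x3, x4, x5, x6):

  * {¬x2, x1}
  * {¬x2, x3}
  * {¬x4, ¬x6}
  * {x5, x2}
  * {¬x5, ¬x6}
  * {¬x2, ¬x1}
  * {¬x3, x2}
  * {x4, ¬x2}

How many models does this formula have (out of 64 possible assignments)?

Satisfying assignments:
  x1=0 x2=0 x3=0 x4=0 x5=1 x6=0
  x1=0 x2=0 x3=0 x4=1 x5=1 x6=0
  x1=1 x2=0 x3=0 x4=0 x5=1 x6=0
  x1=1 x2=0 x3=0 x4=1 x5=1 x6=0
Count: 4.

4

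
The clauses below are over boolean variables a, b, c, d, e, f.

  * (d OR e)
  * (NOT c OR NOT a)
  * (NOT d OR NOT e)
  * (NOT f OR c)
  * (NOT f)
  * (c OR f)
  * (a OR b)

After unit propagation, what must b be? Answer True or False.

True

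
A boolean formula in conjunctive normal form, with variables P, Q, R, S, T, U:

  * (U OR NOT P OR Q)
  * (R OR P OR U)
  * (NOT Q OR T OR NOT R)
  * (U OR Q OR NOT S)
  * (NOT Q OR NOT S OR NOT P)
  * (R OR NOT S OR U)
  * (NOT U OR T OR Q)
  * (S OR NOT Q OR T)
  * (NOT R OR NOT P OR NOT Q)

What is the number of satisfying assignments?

19

Case analysis on Q and U:
  Q=1, U=1: 6 of the 16 assignments to (P,R,S,T) work.
  Q=1, U=0: remaining (P,R,S,T) ∈ {(0,1,0,1); (0,1,1,1); (1,0,0,1)} — 3.
  Q=0, U=1: forces T=1; P, R, S free → 2^3 = 8.
  Q=0, U=0: remaining (P,R,S,T) ∈ {(0,1,0,0); (0,1,0,1)} — 2.
Total: 6 + 3 + 8 + 2 = 19.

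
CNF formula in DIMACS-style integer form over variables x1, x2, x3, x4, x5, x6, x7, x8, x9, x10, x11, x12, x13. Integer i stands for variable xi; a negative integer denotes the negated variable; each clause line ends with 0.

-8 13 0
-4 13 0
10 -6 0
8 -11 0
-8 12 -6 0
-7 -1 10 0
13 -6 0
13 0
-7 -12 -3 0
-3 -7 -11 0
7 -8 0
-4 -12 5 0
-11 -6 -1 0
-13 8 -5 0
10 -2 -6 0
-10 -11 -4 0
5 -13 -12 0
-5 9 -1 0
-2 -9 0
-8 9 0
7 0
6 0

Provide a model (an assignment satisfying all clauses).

x1=T, x2=T, x3=T, x4=F, x5=F, x6=T, x7=T, x8=F, x9=F, x10=T, x11=F, x12=F, x13=T

Unit propagation: (x13) forces x13 = True.
(x7) is a unit clause, so x7 = True.
The clause (x6) is unit: x6 must be True.
Unit propagation: (x10) forces x10 = True.
Pure literal: x4 appears only negated; assign x4 = False.
x11 occurs only negated in the remaining clauses — set x11 = False.
Set x1 = True and propagate.
Set x2 = True and propagate.
  then x9 is forced to False.
  then x5 is forced to False.
  then x12 is forced to False.
  then x8 is forced to False.
x3 is now unconstrained; take x3 = True.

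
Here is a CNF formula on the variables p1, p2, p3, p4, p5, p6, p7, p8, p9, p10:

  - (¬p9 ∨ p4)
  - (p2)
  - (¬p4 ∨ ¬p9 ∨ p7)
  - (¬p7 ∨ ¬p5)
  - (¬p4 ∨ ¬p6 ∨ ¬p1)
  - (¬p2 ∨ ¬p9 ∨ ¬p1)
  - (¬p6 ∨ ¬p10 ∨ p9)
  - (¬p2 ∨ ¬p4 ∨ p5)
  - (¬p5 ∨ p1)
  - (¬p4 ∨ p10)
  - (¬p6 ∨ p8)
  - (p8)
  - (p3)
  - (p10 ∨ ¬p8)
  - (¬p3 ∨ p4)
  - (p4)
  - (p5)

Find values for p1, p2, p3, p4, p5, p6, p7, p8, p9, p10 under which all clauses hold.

p1=True, p2=True, p3=True, p4=True, p5=True, p6=False, p7=False, p8=True, p9=False, p10=True

Unit propagation: (p2) forces p2 = True.
(p8) is a unit clause, so p8 = True.
Unit propagation: (p3) forces p3 = True.
Unit propagation: (p10) forces p10 = True.
The clause (p4) is unit: p4 must be True.
(p5) is a unit clause, so p5 = True.
The clause (¬p7) is unit: p7 must be False.
Unit propagation: (¬p9) forces p9 = False.
The clause (¬p6) is unit: p6 must be False.
The clause (p1) is unit: p1 must be True.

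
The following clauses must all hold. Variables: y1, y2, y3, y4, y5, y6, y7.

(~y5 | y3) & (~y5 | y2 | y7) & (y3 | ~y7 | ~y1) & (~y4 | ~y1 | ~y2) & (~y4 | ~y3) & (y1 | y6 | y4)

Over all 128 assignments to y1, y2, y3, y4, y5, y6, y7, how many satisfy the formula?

39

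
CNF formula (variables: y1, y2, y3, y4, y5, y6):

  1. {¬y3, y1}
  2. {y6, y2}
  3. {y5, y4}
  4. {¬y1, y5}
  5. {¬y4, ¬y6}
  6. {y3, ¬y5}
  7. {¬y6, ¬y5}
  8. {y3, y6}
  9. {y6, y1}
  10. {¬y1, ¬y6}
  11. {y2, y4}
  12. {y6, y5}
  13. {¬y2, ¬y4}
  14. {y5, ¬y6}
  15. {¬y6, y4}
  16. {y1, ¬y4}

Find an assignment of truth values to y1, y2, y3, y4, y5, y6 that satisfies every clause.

Branch on y1: take y1 = True.
  then y5 is forced to True.
  then y3 is forced to True.
  then y6 is forced to False.
  then y2 is forced to True.
  then y4 is forced to False.
Every clause has at least one true literal under this assignment.

y1 = T  y2 = T  y3 = T  y4 = F  y5 = T  y6 = F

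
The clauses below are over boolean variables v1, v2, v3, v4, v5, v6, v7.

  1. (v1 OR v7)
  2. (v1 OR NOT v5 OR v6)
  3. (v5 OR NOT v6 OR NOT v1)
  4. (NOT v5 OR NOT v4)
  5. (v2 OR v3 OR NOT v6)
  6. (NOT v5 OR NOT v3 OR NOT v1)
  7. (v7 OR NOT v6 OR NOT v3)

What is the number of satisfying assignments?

39

Split on v1, then v5.
  v1=T, v5=T: v7 free; 3 ways for (v2,v3,v4,v6) × 2^1 = 6.
  v1=T, v5=F: forces v6=F; v2, v3, v4, v7 free → 2^4 = 16.
  v1=F, v5=T: remaining (v2,v3,v4,v6,v7) ∈ {(F,T,F,T,T); (T,F,F,T,T); (T,T,F,T,T)} — 3.
  v1=F, v5=F: v4 free; 7 ways for (v2,v3,v6,v7) × 2^1 = 14.
Total: 6 + 16 + 3 + 14 = 39.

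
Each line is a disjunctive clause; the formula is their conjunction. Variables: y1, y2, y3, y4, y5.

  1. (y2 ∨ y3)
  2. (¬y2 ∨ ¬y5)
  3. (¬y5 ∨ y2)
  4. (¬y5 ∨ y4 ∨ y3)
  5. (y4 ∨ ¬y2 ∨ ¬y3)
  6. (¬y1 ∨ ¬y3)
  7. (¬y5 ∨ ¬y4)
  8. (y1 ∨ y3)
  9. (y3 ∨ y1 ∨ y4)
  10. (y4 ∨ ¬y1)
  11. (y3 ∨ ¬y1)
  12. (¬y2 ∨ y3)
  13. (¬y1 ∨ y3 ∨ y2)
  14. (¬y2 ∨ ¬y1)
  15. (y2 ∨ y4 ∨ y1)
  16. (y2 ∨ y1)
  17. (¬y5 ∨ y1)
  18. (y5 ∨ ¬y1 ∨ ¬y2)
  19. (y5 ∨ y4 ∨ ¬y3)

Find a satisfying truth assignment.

y1 = F  y2 = T  y3 = T  y4 = T  y5 = F

Check each clause:
  1. (y3 ∨ y2) — y2 is true.
  2. (¬y2 ∨ ¬y5) — ¬y5 is true.
  3. (y2 ∨ ¬y5) — y2 is true.
  4. (¬y5 ∨ y3 ∨ y4) — y3 is true.
  5. (y4 ∨ ¬y3 ∨ ¬y2) — y4 is true.
  6. (¬y1 ∨ ¬y3) — ¬y1 is true.
  7. (¬y4 ∨ ¬y5) — ¬y5 is true.
  8. (y1 ∨ y3) — y3 is true.
  9. (y1 ∨ y3 ∨ y4) — y3 is true.
  10. (¬y1 ∨ y4) — y4 is true.
  11. (y3 ∨ ¬y1) — y3 is true.
  12. (y3 ∨ ¬y2) — y3 is true.
  13. (y2 ∨ y3 ∨ ¬y1) — y2 is true.
  14. (¬y1 ∨ ¬y2) — ¬y1 is true.
  15. (y1 ∨ y2 ∨ y4) — y2 is true.
  16. (y1 ∨ y2) — y2 is true.
  17. (y1 ∨ ¬y5) — ¬y5 is true.
  18. (¬y2 ∨ ¬y1 ∨ y5) — ¬y1 is true.
  19. (¬y3 ∨ y5 ∨ y4) — y4 is true.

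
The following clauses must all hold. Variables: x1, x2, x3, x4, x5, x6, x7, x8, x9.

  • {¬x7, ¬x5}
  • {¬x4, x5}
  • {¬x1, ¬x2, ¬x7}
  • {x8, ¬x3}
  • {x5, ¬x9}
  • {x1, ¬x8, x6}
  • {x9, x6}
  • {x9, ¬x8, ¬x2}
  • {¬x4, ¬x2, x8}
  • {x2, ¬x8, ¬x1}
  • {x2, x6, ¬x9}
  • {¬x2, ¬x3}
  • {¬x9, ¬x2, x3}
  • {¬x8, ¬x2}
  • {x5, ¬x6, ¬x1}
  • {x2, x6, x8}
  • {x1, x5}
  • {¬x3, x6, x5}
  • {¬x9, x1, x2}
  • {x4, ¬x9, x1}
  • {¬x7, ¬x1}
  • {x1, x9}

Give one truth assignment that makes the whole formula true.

Pure literal: x7 appears only negated; assign x7 = False.
Set x1 = True and propagate.
Branch on x2: take x2 = False.
  then x8 is forced to False.
  then x3 is forced to False.
  then x6 is forced to True.
  then x5 is forced to True.
x4, x9 are now unconstrained; take x4 = False, x9 = False.

x1=1, x2=0, x3=0, x4=0, x5=1, x6=1, x7=0, x8=0, x9=0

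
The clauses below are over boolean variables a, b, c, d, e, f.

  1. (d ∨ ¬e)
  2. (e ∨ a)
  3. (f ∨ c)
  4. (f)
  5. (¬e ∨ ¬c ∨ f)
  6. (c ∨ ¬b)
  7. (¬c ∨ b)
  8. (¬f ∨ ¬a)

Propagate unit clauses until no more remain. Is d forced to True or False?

(f) stands alone — f = True.
(¬a ∨ ¬f): since f = True, the clause reduces to (¬a). a = False.
In (e ∨ a), a is now false; e must hold, so e = True.
In (¬e ∨ d), ¬e is now false; d must hold, so d = True.

True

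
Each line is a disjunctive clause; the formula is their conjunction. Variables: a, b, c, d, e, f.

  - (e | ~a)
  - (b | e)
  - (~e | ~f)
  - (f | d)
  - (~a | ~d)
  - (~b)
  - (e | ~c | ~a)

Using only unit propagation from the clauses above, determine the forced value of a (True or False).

False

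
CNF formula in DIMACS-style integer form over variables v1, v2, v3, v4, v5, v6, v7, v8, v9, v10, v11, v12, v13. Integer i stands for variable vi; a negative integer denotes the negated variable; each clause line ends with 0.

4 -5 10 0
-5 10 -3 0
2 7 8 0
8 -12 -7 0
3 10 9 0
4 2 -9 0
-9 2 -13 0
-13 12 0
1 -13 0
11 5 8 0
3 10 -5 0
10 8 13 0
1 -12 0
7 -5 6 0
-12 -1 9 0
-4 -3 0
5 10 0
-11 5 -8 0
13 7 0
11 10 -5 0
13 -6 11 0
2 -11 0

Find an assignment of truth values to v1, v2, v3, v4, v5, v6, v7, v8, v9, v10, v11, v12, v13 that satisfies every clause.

v2 occurs only positively in the remaining clauses — set v2 = True.
Pure literal: v10 appears only positively; assign v10 = True.
Branch on v1: take v1 = True.
Branch on v3: take v3 = True.
  then v4 is forced to False.
Try v5 = False.
For the remaining variables, v6 = True, v7 = False, v8 = False, v9 = True, v11 = True, v12 = True, v13 = True works.

v1=T, v2=T, v3=T, v4=F, v5=F, v6=T, v7=F, v8=F, v9=T, v10=T, v11=T, v12=T, v13=T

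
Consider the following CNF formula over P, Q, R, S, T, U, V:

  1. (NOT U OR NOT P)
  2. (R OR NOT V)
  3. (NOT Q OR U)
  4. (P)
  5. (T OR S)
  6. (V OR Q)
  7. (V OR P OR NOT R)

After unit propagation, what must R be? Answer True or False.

(P) stands alone — P = True.
In (NOT U OR NOT P), NOT P is now false; NOT U must hold, so U = False.
In (NOT Q OR U), U is now false; NOT Q must hold, so Q = False.
In (Q OR V), Q is now false; V must hold, so V = True.
In (NOT V OR R), NOT V is now false; R must hold, so R = True.

True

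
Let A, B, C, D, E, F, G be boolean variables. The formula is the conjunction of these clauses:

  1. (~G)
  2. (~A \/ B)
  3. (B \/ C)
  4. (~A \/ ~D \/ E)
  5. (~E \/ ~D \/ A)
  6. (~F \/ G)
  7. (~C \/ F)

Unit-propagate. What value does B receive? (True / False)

True

(~G) is a unit clause: G = False.
(~F \/ G): since G = False, the clause reduces to (~F). F = False.
From (~C \/ F) and F = False: C = False.
(B \/ C): since C = False, the clause reduces to (B). B = True.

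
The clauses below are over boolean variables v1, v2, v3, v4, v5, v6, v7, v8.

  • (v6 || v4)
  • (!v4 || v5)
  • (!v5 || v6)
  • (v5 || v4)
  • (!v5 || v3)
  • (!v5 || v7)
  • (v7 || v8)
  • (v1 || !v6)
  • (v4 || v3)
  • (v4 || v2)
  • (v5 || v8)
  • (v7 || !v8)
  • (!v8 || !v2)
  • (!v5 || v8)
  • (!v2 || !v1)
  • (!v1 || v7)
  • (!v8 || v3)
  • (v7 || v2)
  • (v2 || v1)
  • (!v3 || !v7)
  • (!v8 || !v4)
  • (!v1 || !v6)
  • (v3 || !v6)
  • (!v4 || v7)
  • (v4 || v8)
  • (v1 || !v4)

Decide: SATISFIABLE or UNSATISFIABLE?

UNSATISFIABLE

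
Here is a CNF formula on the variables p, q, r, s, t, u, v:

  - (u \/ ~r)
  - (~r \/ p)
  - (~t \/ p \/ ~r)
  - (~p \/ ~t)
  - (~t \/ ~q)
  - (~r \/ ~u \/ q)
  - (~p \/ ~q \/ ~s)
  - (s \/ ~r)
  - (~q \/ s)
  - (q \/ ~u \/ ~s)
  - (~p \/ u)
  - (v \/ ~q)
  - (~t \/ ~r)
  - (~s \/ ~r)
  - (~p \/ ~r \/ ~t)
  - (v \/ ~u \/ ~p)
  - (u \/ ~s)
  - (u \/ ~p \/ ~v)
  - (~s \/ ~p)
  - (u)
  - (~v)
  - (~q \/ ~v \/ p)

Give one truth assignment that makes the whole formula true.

p=F  q=F  r=F  s=F  t=T  u=T  v=F

The clause (u) is unit: u must be True.
(~v) is a unit clause, so v = False.
Unit propagation: (~q) forces q = False.
Unit propagation: (~r) forces r = False.
(~s) is a unit clause, so s = False.
Unit propagation: (~p) forces p = False.
t is now unconstrained; take t = True.
Every clause has at least one true literal under this assignment.
Check each clause:
  1. (~r \/ u) — ~r is true.
  2. (~r \/ p) — ~r is true.
  3. (p \/ ~r \/ ~t) — ~r is true.
  4. (~p \/ ~t) — ~p is true.
  5. (~q \/ ~t) — ~q is true.
  6. (~u \/ q \/ ~r) — ~r is true.
  7. (~p \/ ~q \/ ~s) — ~s is true.
  8. (~r \/ s) — ~r is true.
  9. (~q \/ s) — ~q is true.
  10. (~u \/ ~s \/ q) — ~s is true.
  11. (u \/ ~p) — u is true.
  12. (v \/ ~q) — ~q is true.
  13. (~t \/ ~r) — ~r is true.
  14. (~s \/ ~r) — ~s is true.
  15. (~t \/ ~p \/ ~r) — ~r is true.
  16. (~p \/ ~u \/ v) — ~p is true.
  17. (u \/ ~s) — ~s is true.
  18. (~v \/ u \/ ~p) — ~v is true.
  19. (~s \/ ~p) — ~s is true.
  20. (u) — u is true.
  21. (~v) — ~v is true.
  22. (~v \/ ~q \/ p) — ~v is true.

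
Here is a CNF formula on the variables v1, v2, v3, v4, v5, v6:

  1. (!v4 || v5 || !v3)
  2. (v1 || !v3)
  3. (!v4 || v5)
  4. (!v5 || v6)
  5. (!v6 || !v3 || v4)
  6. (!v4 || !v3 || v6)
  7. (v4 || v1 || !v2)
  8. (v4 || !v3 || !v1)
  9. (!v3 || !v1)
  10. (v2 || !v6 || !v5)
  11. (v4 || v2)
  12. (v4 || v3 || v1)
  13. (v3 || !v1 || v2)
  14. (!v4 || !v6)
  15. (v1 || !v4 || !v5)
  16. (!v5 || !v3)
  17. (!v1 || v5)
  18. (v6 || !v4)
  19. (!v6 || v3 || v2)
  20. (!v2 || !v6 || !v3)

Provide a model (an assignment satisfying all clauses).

v1=T, v2=T, v3=F, v4=F, v5=T, v6=T

Check each clause:
  1. (v5 || !v3 || !v4) — !v3 is true.
  2. (v1 || !v3) — v1 is true.
  3. (v5 || !v4) — !v4 is true.
  4. (!v5 || v6) — v6 is true.
  5. (!v3 || !v6 || v4) — !v3 is true.
  6. (!v4 || v6 || !v3) — !v4 is true.
  7. (v4 || v1 || !v2) — v1 is true.
  8. (v4 || !v3 || !v1) — !v3 is true.
  9. (!v1 || !v3) — !v3 is true.
  10. (!v6 || !v5 || v2) — v2 is true.
  11. (v4 || v2) — v2 is true.
  12. (v4 || v1 || v3) — v1 is true.
  13. (v3 || !v1 || v2) — v2 is true.
  14. (!v6 || !v4) — !v4 is true.
  15. (v1 || !v4 || !v5) — v1 is true.
  16. (!v3 || !v5) — !v3 is true.
  17. (v5 || !v1) — v5 is true.
  18. (v6 || !v4) — !v4 is true.
  19. (v2 || !v6 || v3) — v2 is true.
  20. (!v2 || !v3 || !v6) — !v3 is true.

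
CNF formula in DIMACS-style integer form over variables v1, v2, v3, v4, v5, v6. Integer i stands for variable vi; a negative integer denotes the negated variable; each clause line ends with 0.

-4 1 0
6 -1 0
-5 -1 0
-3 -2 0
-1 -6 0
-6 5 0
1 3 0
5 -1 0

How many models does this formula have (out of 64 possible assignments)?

Satisfying assignments:
  v1=0 v2=0 v3=1 v4=0 v5=0 v6=0
  v1=0 v2=0 v3=1 v4=0 v5=1 v6=0
  v1=0 v2=0 v3=1 v4=0 v5=1 v6=1
That's 3 in total.

3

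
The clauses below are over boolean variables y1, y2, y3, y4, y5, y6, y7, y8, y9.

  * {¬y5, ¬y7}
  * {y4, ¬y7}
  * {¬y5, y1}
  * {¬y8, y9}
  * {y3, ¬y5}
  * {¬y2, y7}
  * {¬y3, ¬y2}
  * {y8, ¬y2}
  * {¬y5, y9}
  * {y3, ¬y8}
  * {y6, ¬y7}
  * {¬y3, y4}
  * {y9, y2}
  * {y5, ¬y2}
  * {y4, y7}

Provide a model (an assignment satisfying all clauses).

y1=T, y2=F, y3=F, y4=T, y5=F, y6=T, y7=T, y8=F, y9=T

Check each clause:
  1. {¬y5, ¬y7} — ¬y5 is true.
  2. {¬y7, y4} — y4 is true.
  3. {y1, ¬y5} — y1 is true.
  4. {y9, ¬y8} — ¬y8 is true.
  5. {y3, ¬y5} — ¬y5 is true.
  6. {y7, ¬y2} — ¬y2 is true.
  7. {¬y2, ¬y3} — ¬y3 is true.
  8. {¬y2, y8} — ¬y2 is true.
  9. {y9, ¬y5} — y9 is true.
  10. {¬y8, y3} — ¬y8 is true.
  11. {y6, ¬y7} — y6 is true.
  12. {¬y3, y4} — y4 is true.
  13. {y9, y2} — y9 is true.
  14. {¬y2, y5} — ¬y2 is true.
  15. {y4, y7} — y4 is true.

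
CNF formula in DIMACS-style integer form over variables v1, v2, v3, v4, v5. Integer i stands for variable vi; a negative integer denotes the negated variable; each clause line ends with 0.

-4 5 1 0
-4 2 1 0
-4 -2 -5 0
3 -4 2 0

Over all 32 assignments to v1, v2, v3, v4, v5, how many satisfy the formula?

Split on v4, then v2.
  v4=T, v2=T: remaining (v1,v3,v5) ∈ {(T,F,F); (T,T,F)} — 2.
  v4=T, v2=F: remaining (v1,v3,v5) ∈ {(T,T,F); (T,T,T)} — 2.
  v4=F, v2=T: v1, v3, v5 free → 2^3 = 8.
  v4=F, v2=F: v1, v3, v5 free → 2^3 = 8.
Total: 2 + 2 + 8 + 8 = 20.

20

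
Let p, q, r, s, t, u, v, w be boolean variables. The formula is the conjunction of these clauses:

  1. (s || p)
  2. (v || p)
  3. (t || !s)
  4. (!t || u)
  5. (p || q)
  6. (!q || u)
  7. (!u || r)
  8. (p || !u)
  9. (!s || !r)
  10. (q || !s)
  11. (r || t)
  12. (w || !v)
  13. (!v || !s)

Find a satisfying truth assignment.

p=T  q=T  r=T  s=F  t=T  u=T  v=F  w=F

Check each clause:
  1. (p || s) — p is true.
  2. (v || p) — p is true.
  3. (t || !s) — !s is true.
  4. (!t || u) — u is true.
  5. (q || p) — p is true.
  6. (u || !q) — u is true.
  7. (r || !u) — r is true.
  8. (!u || p) — p is true.
  9. (!s || !r) — !s is true.
  10. (!s || q) — q is true.
  11. (t || r) — r is true.
  12. (!v || w) — !v is true.
  13. (!s || !v) — !v is true.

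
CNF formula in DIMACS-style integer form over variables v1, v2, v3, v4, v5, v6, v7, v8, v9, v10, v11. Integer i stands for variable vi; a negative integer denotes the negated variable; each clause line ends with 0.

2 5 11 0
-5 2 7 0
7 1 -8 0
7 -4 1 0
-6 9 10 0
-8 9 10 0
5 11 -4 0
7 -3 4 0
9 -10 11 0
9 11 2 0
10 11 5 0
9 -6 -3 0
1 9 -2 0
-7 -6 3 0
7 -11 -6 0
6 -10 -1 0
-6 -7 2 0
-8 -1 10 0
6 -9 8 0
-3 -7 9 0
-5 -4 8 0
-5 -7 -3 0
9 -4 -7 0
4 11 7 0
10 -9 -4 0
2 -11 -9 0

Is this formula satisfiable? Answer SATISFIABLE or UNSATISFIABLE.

Set v1 = False and propagate.
For the remaining variables, v2 = False, v3 = False, v4 = False, v5 = False, v6 = False, v7 = False, v8 = False, v9 = False, v10 = False, v11 = True works.
So v1=F, v2=F, v3=F, v4=F, v5=F, v6=F, v7=F, v8=F, v9=F, v10=F, v11=T is a satisfying assignment.

SATISFIABLE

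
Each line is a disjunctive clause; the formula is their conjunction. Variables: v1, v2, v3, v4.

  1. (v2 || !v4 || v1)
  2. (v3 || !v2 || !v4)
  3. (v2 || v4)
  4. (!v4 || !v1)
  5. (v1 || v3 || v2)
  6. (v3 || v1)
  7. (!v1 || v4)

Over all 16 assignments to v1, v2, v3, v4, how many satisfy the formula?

2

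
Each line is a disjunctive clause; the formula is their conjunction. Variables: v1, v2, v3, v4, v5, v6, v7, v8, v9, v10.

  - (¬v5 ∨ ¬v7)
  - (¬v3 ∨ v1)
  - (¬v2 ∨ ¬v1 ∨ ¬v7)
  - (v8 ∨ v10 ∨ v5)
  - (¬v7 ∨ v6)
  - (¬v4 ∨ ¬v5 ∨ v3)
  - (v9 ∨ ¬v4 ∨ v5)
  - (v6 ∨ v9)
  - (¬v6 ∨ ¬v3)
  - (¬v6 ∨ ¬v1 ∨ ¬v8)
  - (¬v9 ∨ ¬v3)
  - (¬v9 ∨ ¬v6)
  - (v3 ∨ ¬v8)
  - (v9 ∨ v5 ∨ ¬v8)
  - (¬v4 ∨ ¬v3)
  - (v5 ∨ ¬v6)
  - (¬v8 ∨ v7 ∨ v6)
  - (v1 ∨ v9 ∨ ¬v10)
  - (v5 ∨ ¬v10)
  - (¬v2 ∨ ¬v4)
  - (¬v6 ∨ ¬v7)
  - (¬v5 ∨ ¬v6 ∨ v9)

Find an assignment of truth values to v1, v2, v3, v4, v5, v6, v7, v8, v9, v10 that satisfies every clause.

v4 occurs only negated in the remaining clauses — set v4 = False.
Branch on v1: take v1 = True.
For the remaining variables, v2 = True, v3 = False, v5 = True, v6 = False, v7 = False, v8 = False, v9 = True, v10 = False works.
Every clause has at least one true literal under this assignment.

v1 = True, v2 = True, v3 = False, v4 = False, v5 = True, v6 = False, v7 = False, v8 = False, v9 = True, v10 = False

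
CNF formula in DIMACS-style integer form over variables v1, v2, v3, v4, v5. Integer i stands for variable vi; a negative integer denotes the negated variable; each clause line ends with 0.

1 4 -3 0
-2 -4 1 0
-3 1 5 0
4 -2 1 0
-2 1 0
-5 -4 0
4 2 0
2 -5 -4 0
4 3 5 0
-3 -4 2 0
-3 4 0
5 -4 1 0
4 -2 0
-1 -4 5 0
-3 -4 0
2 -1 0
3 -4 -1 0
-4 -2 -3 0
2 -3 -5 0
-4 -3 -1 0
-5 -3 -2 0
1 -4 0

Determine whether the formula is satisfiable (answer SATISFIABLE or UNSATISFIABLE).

v4 = True:
  propagation gives v5=False, v1=True; an empty clause results — contradiction.
v4 = False:
  propagation gives v2=True; an empty clause results — contradiction.
Every branch closes, so no satisfying assignment exists.

UNSATISFIABLE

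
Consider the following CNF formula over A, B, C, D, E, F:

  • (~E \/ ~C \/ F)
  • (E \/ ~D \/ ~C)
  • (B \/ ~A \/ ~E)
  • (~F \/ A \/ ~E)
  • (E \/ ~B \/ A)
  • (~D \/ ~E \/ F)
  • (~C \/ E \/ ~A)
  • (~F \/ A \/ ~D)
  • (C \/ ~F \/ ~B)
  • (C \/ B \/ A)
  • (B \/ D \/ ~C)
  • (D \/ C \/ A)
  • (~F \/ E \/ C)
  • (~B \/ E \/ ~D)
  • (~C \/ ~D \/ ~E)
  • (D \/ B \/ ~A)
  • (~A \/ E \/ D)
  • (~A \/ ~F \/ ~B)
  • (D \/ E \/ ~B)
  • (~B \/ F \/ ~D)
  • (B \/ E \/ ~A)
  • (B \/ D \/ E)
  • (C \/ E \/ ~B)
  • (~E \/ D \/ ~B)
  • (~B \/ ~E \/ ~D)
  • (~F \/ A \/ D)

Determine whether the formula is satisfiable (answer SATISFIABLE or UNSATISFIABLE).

E = True:
  D = True:
    propagation gives F=True, A=True, B=True; an empty clause results — contradiction.
  D = False:
    propagation gives B=False, A=False, F=False, C=False; an empty clause results — contradiction.
E = False:
  B = True:
    propagation gives A=True, C=False; an empty clause results — contradiction.
  B = False:
    propagation gives A=False, C=True, D=False; an empty clause results — contradiction.
Every branch closes, so no satisfying assignment exists.

UNSATISFIABLE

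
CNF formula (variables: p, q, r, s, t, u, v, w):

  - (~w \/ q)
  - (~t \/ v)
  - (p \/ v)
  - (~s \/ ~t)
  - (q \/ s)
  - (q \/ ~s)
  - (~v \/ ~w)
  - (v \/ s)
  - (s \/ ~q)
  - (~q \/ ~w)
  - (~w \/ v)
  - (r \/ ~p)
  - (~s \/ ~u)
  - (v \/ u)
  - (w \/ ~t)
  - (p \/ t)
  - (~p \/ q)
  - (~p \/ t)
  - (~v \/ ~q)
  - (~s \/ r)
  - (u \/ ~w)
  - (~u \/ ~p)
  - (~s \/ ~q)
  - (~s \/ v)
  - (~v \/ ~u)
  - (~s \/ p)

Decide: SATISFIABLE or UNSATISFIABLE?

s = True:
  propagation gives t=False, q=True; an empty clause results — contradiction.
s = False:
  propagation gives q=True; an empty clause results — contradiction.
Every branch closes, so no satisfying assignment exists.

UNSATISFIABLE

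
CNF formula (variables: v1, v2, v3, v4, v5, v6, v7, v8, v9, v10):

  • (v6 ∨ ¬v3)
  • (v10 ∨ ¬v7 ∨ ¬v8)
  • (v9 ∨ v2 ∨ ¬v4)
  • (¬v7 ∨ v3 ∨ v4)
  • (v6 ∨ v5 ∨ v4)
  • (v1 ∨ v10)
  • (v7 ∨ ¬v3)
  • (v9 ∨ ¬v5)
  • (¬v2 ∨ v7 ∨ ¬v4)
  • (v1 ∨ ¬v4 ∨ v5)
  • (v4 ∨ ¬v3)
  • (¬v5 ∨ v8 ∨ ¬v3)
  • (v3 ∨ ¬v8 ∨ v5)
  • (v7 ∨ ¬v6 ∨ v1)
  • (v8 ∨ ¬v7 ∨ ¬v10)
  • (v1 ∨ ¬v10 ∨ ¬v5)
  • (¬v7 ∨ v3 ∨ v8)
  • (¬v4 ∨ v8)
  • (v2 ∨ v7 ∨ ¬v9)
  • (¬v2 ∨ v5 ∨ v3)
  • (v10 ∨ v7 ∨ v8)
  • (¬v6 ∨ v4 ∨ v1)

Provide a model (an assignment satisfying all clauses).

v1=True, v2=True, v3=False, v4=False, v5=True, v6=False, v7=False, v8=False, v9=True, v10=True

Check each clause:
  1. (¬v3 ∨ v6) — ¬v3 is true.
  2. (¬v7 ∨ ¬v8 ∨ v10) — ¬v8 is true.
  3. (v2 ∨ v9 ∨ ¬v4) — v9 is true.
  4. (v3 ∨ ¬v7 ∨ v4) — ¬v7 is true.
  5. (v6 ∨ v5 ∨ v4) — v5 is true.
  6. (v1 ∨ v10) — v1 is true.
  7. (v7 ∨ ¬v3) — ¬v3 is true.
  8. (v9 ∨ ¬v5) — v9 is true.
  9. (¬v2 ∨ ¬v4 ∨ v7) — ¬v4 is true.
  10. (v1 ∨ v5 ∨ ¬v4) — v1 is true.
  11. (¬v3 ∨ v4) — ¬v3 is true.
  12. (¬v5 ∨ ¬v3 ∨ v8) — ¬v3 is true.
  13. (v5 ∨ ¬v8 ∨ v3) — ¬v8 is true.
  14. (¬v6 ∨ v1 ∨ v7) — v1 is true.
  15. (v8 ∨ ¬v10 ∨ ¬v7) — ¬v7 is true.
  16. (v1 ∨ ¬v5 ∨ ¬v10) — v1 is true.
  17. (v8 ∨ ¬v7 ∨ v3) — ¬v7 is true.
  18. (¬v4 ∨ v8) — ¬v4 is true.
  19. (v7 ∨ ¬v9 ∨ v2) — v2 is true.
  20. (v3 ∨ v5 ∨ ¬v2) — v5 is true.
  21. (v8 ∨ v10 ∨ v7) — v10 is true.
  22. (v4 ∨ ¬v6 ∨ v1) — v1 is true.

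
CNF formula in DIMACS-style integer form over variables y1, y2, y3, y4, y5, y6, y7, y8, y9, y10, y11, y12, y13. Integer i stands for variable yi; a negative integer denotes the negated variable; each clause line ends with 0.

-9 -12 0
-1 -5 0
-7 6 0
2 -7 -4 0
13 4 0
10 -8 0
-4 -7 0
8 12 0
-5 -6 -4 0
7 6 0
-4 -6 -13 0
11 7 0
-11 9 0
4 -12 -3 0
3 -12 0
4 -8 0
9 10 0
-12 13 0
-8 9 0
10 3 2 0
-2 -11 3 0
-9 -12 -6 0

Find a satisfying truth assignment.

y1=F, y2=F, y3=T, y4=T, y5=F, y6=T, y7=F, y8=T, y9=T, y10=T, y11=T, y12=F, y13=F

Pure literal: y1 appears only negated; assign y1 = False.
Pure literal: y5 appears only negated; assign y5 = False.
Set y2 = False and propagate.
Set y3 = True and propagate.
Try y4 = True.
  then y7 is forced to False.
  then y6 is forced to True.
  then y13 is forced to False.
  then y11 is forced to True.
  then y9 is forced to True.
  then y12 is forced to False.
  then y8 is forced to True.
  then y10 is forced to True.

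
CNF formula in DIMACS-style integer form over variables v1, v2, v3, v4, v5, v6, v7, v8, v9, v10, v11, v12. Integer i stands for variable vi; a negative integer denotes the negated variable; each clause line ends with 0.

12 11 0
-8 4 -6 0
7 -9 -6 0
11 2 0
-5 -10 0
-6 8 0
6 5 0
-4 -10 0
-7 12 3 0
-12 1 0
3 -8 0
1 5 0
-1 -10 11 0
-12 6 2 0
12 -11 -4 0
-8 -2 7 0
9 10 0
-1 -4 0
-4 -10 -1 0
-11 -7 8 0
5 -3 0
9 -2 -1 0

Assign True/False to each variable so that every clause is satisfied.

v1=True  v2=True  v3=False  v4=False  v5=True  v6=False  v7=False  v8=False  v9=True  v10=False  v11=True  v12=False

Branch on v1: take v1 = True.
  then v4 is forced to False.
Try v2 = True.
  then v9 is forced to True.
The remaining clauses are satisfied by v3 = False, v5 = True, v6 = False, v7 = False, v8 = False, v10 = False, v11 = True, v12 = False.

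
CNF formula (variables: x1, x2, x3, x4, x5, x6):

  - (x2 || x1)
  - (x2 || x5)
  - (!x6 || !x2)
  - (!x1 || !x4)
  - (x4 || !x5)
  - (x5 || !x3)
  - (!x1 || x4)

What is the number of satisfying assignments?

4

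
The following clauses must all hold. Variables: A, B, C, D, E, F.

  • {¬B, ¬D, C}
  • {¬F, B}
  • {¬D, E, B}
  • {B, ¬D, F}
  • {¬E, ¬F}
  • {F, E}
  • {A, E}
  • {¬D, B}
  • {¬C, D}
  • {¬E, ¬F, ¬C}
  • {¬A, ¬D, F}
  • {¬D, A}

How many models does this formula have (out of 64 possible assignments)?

6

Satisfying assignments:
  A=F B=F C=F D=F E=T F=F
  A=F B=T C=F D=F E=T F=F
  A=T B=F C=F D=F E=T F=F
  A=T B=T C=F D=F E=F F=T
  A=T B=T C=F D=F E=T F=F
  A=T B=T C=T D=T E=F F=T
Count: 6.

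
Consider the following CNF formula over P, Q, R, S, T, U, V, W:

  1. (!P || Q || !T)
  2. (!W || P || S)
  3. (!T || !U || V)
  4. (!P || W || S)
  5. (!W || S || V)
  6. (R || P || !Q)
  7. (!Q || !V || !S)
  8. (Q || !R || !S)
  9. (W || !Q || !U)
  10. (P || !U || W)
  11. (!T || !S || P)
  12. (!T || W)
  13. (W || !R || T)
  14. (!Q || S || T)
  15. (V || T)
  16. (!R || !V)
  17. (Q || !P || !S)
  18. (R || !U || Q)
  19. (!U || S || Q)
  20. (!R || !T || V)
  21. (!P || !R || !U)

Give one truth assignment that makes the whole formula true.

U occurs only negated in the remaining clauses — set U = False.
Set P = True and propagate.
The remaining clauses are satisfied by Q = True, R = False, S = True, T = True, V = False, W = True.

P = 1, Q = 1, R = 0, S = 1, T = 1, U = 0, V = 0, W = 1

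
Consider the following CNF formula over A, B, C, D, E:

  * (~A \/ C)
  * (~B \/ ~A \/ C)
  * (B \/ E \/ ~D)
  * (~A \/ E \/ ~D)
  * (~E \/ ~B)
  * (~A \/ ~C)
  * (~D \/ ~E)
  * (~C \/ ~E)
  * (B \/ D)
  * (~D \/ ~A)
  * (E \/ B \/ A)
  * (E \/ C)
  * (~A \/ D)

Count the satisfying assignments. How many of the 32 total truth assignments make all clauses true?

2

Satisfying assignments:
  A=F B=T C=T D=F E=F
  A=F B=T C=T D=T E=F
That's 2 in total.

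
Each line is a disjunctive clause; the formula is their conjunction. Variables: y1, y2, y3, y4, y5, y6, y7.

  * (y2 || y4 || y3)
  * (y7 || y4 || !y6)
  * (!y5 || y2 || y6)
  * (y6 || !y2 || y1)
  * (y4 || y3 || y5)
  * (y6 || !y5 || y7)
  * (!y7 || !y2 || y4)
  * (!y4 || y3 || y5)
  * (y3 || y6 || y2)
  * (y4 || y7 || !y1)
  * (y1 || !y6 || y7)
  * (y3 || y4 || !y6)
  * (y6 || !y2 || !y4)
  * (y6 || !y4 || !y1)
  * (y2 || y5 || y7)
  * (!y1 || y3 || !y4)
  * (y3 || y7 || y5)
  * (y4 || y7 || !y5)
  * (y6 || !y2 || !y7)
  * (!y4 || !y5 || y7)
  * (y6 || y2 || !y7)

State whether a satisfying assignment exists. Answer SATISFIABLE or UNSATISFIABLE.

y3 occurs only positively in the remaining clauses — set y3 = True.
Set y1 = False and propagate.
For the remaining variables, y2 = False, y4 = False, y5 = True, y6 = True, y7 = True works.
So y1=False  y2=False  y3=True  y4=False  y5=True  y6=True  y7=True is a satisfying assignment.

SATISFIABLE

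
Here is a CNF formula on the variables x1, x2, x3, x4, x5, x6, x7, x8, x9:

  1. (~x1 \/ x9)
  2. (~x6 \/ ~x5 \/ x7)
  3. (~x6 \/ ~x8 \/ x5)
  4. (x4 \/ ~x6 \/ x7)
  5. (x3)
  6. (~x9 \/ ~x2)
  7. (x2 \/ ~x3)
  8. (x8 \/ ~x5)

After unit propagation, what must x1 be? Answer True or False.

(x3) is a unit clause: x3 = True.
In (x2 \/ ~x3), ~x3 is now false; x2 must hold, so x2 = True.
(~x2 \/ ~x9): since x2 = True, the clause reduces to (~x9). x9 = False.
In (~x1 \/ x9), x9 is now false; ~x1 must hold, so x1 = False.

False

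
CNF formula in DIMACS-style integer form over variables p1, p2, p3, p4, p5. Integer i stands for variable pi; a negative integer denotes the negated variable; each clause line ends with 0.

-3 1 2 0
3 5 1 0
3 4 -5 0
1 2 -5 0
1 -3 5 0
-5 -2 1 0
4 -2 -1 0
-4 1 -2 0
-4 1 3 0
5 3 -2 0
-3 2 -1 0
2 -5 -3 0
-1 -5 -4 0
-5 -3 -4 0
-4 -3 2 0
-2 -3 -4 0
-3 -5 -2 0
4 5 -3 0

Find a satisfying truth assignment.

p1 = True, p2 = False, p3 = False, p4 = False, p5 = False

Set p1 = True and propagate.
Set p2 = False and propagate.
  then p3 is forced to False.
For the remaining variables, p4 = False, p5 = False works.
Every clause has at least one true literal under this assignment.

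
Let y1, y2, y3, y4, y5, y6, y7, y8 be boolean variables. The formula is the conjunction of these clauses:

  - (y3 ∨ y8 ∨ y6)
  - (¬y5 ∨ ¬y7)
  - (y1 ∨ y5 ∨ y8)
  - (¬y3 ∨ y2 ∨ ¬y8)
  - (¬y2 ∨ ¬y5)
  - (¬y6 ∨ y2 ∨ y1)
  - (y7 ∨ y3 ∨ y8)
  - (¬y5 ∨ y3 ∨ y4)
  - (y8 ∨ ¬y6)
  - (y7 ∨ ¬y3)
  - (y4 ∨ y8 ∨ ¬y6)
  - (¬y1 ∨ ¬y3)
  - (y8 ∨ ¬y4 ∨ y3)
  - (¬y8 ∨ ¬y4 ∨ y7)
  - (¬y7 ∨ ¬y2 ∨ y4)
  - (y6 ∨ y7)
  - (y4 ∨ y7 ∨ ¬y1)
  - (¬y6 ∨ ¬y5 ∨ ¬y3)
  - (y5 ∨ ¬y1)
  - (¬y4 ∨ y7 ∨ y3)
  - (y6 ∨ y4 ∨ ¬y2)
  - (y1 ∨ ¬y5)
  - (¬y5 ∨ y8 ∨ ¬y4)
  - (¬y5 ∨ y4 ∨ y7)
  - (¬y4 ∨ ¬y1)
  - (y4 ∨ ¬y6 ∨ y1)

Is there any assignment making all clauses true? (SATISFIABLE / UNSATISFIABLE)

Set y1 = False and propagate.
  then y5 is forced to False.
  then y8 is forced to True.
Try y2 = True.
For the remaining variables, y3 = True, y4 = True, y6 = True, y7 = True works.
So y1=False, y2=True, y3=True, y4=True, y5=False, y6=True, y7=True, y8=True is a satisfying assignment.

SATISFIABLE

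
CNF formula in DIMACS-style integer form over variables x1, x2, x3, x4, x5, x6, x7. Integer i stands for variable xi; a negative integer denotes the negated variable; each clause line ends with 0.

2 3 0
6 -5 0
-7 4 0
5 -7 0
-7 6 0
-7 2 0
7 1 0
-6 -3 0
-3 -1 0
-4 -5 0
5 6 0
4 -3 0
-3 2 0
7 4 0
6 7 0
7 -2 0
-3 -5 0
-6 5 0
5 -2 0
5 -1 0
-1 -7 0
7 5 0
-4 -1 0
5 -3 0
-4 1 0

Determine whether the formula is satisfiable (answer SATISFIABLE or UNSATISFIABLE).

UNSATISFIABLE

x5 = True:
  propagation gives x6=True, x3=False, x2=True, x4=False; an empty clause results — contradiction.
x5 = False:
  propagation gives x7=False; an empty clause results — contradiction.
Every branch closes, so no satisfying assignment exists.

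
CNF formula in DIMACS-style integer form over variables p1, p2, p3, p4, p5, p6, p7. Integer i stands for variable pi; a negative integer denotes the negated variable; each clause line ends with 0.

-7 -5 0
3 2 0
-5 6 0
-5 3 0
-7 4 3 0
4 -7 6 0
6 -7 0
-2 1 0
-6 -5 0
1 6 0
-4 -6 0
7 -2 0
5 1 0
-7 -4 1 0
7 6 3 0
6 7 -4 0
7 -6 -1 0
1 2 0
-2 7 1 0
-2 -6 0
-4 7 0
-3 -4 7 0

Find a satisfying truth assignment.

p1 = T, p2 = F, p3 = T, p4 = F, p5 = F, p6 = T, p7 = T

Try p1 = True.
The remaining clauses are satisfied by p2 = False, p3 = True, p4 = False, p5 = False, p6 = True, p7 = True.
Check each clause:
  1. (¬p5 ∨ ¬p7) — ¬p5 is true.
  2. (p2 ∨ p3) — p3 is true.
  3. (¬p5 ∨ p6) — ¬p5 is true.
  4. (p3 ∨ ¬p5) — p3 is true.
  5. (¬p7 ∨ p3 ∨ p4) — p3 is true.
  6. (p4 ∨ ¬p7 ∨ p6) — p6 is true.
  7. (p6 ∨ ¬p7) — p6 is true.
  8. (p1 ∨ ¬p2) — p1 is true.
  9. (¬p6 ∨ ¬p5) — ¬p5 is true.
  10. (p1 ∨ p6) — p1 is true.
  11. (¬p4 ∨ ¬p6) — ¬p4 is true.
  12. (¬p2 ∨ p7) — ¬p2 is true.
  13. (p1 ∨ p5) — p1 is true.
  14. (¬p4 ∨ ¬p7 ∨ p1) — p1 is true.
  15. (p7 ∨ p6 ∨ p3) — p3 is true.
  16. (p6 ∨ p7 ∨ ¬p4) — ¬p4 is true.
  17. (¬p1 ∨ ¬p6 ∨ p7) — p7 is true.
  18. (p1 ∨ p2) — p1 is true.
  19. (p7 ∨ ¬p2 ∨ p1) — p1 is true.
  20. (¬p2 ∨ ¬p6) — ¬p2 is true.
  21. (¬p4 ∨ p7) — ¬p4 is true.
  22. (¬p4 ∨ ¬p3 ∨ p7) — ¬p4 is true.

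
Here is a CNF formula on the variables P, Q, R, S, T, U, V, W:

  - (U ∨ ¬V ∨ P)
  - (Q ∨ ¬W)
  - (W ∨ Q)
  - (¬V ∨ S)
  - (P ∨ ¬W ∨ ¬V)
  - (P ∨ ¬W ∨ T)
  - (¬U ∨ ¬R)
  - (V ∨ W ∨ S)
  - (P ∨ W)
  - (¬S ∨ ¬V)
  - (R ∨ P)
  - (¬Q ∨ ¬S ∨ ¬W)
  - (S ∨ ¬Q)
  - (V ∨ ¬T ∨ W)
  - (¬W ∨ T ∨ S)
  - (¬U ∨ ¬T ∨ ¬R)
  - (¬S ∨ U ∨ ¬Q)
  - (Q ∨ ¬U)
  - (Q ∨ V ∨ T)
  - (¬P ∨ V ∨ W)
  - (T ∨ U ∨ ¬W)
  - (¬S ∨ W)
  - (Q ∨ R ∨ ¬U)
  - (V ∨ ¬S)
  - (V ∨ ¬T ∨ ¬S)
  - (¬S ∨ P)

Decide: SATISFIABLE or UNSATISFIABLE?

UNSATISFIABLE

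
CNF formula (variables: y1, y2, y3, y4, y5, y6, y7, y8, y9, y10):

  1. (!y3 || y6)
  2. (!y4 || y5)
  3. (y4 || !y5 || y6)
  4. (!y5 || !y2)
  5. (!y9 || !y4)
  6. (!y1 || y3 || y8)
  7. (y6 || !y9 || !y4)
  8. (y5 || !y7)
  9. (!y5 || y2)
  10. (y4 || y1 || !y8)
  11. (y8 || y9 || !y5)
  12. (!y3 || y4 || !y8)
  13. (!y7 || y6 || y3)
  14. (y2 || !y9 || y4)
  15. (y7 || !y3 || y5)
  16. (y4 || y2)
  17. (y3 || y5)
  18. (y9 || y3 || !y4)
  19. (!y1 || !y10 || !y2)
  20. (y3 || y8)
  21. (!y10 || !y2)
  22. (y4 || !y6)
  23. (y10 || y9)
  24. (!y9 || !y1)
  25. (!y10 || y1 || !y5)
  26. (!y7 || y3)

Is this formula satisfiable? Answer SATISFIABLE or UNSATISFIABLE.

UNSATISFIABLE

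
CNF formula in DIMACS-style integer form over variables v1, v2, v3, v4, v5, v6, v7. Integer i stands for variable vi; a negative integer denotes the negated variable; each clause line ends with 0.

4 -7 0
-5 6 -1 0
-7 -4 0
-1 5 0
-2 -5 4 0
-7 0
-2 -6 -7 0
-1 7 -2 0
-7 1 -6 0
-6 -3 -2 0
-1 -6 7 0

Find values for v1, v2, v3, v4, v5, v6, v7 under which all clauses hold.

v1=F, v2=F, v3=F, v4=F, v5=T, v6=T, v7=F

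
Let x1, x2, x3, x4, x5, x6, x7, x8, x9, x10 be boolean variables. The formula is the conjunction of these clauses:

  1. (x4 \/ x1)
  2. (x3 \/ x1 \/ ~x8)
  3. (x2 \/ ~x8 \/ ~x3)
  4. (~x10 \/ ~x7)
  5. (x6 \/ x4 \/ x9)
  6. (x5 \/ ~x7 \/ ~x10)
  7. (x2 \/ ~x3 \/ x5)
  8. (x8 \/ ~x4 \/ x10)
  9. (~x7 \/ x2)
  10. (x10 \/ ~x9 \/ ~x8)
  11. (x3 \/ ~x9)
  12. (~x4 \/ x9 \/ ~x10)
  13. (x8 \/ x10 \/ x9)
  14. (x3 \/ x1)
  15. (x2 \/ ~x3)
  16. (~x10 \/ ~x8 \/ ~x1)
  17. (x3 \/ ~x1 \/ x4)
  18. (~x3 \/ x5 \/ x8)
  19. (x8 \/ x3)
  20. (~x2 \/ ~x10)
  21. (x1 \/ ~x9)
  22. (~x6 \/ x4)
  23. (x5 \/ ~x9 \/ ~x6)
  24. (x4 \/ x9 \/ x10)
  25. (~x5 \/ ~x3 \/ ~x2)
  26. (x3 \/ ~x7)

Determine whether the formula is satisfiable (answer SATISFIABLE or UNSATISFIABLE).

Try x1 = False.
  then x4 is forced to True.
  then x3 is forced to True.
  then x2 is forced to True.
  then x10 is forced to False.
  then x8 is forced to True.
  then x9 is forced to False.
  then x5 is forced to False.
x6, x7 are now unconstrained; take x6 = False, x7 = True.
Every clause has at least one true literal under this assignment.
So x1 = False  x2 = True  x3 = True  x4 = True  x5 = False  x6 = False  x7 = True  x8 = True  x9 = False  x10 = False is a satisfying assignment.

SATISFIABLE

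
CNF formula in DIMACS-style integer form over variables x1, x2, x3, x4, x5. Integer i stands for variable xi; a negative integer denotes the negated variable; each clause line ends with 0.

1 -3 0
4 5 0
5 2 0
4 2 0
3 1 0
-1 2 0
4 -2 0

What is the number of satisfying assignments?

Satisfying assignments:
  x1=T x2=T x3=F x4=T x5=F
  x1=T x2=T x3=F x4=T x5=T
  x1=T x2=T x3=T x4=T x5=F
  x1=T x2=T x3=T x4=T x5=T
That's 4 in total.

4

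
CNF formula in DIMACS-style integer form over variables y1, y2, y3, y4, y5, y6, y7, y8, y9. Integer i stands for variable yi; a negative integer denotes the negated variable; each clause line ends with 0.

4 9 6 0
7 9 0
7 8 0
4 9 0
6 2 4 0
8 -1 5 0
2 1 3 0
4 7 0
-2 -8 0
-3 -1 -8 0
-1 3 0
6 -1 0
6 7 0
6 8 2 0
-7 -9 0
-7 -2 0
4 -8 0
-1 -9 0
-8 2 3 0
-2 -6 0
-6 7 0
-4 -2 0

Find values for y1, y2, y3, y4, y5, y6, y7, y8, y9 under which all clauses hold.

Set y1 = False and propagate.
Branch on y2: take y2 = False.
  then y3 is forced to True.
For the remaining variables, y4 = True, y5 = False, y6 = False, y7 = True, y8 = True, y9 = False works.
Every clause has at least one true literal under this assignment.

y1=F, y2=F, y3=T, y4=T, y5=F, y6=F, y7=T, y8=T, y9=F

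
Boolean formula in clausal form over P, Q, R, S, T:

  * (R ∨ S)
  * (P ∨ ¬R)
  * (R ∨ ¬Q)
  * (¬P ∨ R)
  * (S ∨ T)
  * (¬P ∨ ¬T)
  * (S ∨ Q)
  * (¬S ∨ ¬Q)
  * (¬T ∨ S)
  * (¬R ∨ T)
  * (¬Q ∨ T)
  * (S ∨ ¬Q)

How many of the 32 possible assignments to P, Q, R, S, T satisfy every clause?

2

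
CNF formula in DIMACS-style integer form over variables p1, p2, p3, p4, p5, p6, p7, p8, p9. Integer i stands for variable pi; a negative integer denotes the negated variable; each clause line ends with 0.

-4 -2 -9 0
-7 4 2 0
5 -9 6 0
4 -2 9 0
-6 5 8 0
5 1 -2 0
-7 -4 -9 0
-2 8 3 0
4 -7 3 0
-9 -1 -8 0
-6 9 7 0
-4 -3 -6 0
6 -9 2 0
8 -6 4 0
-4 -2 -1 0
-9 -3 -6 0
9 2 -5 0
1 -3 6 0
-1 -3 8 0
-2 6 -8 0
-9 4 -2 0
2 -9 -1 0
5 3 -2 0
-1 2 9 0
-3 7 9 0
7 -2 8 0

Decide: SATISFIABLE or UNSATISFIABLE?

Branch on p1: take p1 = False.
Set p2 = False and propagate.
Set p3 = False and propagate.
The remaining clauses are satisfied by p4 = True, p5 = False, p6 = False, p7 = False, p8 = True, p9 = False.
So p1 = False, p2 = False, p3 = False, p4 = True, p5 = False, p6 = False, p7 = False, p8 = True, p9 = False is a satisfying assignment.

SATISFIABLE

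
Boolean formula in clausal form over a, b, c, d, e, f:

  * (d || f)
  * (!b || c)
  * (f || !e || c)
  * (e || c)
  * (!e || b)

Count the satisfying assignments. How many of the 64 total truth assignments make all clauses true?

Case analysis on c and e:
  c=1, e=1: a free; 3 ways for (b,d,f) × 2^1 = 6.
  c=1, e=0: a, b free; 3 ways for (d,f) × 2^2 = 12.
  c=0, e=1: a clause becomes empty — 0.
  c=0, e=0: a clause becomes empty — 0.
Total: 6 + 12 + 0 + 0 = 18.

18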